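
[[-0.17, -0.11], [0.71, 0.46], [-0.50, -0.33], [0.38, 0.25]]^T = [[-0.17,0.71,-0.50,0.38], [-0.11,0.46,-0.33,0.25]]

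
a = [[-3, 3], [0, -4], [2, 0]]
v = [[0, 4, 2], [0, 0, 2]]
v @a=[[4, -16], [4, 0]]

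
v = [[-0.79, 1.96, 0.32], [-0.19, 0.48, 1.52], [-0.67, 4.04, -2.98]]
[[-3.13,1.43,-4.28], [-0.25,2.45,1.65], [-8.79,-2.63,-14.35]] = v @ [[-1.08, -0.28, 1.34], [-2.09, 0.38, -1.95], [0.36, 1.46, 1.87]]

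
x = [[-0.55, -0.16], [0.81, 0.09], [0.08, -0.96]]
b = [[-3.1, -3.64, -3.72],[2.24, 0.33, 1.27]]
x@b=[[1.35, 1.95, 1.84], [-2.31, -2.92, -2.9], [-2.40, -0.61, -1.52]]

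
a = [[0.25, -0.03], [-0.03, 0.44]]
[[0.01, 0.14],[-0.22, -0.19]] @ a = [[-0.0, 0.06], [-0.05, -0.08]]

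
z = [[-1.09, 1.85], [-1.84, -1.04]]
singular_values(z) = [2.16, 2.1]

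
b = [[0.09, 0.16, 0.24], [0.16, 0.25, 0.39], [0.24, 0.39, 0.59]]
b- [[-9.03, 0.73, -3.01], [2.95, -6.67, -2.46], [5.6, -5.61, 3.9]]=[[9.12, -0.57, 3.25], [-2.79, 6.92, 2.85], [-5.36, 6.00, -3.31]]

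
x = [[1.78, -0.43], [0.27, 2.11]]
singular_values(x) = [2.16, 1.79]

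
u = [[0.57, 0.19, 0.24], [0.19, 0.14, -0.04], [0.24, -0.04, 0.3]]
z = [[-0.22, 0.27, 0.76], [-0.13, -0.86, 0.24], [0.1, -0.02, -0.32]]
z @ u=[[0.11,-0.03,0.16], [-0.18,-0.15,0.08], [-0.02,0.03,-0.07]]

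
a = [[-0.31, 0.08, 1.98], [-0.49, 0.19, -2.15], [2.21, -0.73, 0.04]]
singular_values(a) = [2.94, 2.38, 0.0]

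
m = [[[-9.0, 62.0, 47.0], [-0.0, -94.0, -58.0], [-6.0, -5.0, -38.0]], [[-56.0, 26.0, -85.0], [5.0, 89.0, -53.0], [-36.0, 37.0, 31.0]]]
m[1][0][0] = -56.0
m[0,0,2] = 47.0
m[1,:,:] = [[-56.0, 26.0, -85.0], [5.0, 89.0, -53.0], [-36.0, 37.0, 31.0]]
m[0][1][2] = -58.0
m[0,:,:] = [[-9.0, 62.0, 47.0], [-0.0, -94.0, -58.0], [-6.0, -5.0, -38.0]]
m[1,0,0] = -56.0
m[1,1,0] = 5.0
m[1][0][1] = 26.0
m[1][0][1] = 26.0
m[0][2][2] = -38.0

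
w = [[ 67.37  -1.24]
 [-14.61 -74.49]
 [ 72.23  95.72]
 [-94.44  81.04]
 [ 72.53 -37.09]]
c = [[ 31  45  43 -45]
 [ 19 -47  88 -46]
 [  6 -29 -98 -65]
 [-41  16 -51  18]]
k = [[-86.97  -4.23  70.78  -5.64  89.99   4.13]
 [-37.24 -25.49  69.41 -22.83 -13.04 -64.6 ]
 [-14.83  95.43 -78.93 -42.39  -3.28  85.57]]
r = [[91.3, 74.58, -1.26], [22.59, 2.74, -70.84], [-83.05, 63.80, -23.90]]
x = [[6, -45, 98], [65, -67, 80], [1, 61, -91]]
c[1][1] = -47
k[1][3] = -22.83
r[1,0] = 22.59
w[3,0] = -94.44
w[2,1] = 95.72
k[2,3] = -42.39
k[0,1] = -4.23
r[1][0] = 22.59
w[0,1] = -1.24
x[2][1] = 61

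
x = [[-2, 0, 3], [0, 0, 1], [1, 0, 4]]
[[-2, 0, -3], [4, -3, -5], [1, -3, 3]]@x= [[1, 0, -18], [-13, 0, -11], [1, 0, 12]]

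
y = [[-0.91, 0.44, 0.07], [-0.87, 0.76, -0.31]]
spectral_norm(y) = 1.53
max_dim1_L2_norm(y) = 1.2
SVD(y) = [[-0.64, -0.77], [-0.77, 0.64]] @ diag([1.5334019068751144, 0.32538990763661085]) @ [[0.82, -0.56, 0.13], [0.44, 0.46, -0.78]]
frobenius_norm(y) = 1.57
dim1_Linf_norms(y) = [0.91, 0.87]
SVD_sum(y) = [[-0.80, 0.55, -0.12], [-0.96, 0.66, -0.15]] + [[-0.11,-0.11,0.19], [0.09,0.10,-0.16]]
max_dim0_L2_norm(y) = 1.26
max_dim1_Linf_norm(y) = 0.91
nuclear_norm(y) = 1.86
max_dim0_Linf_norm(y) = 0.91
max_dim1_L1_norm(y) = 1.94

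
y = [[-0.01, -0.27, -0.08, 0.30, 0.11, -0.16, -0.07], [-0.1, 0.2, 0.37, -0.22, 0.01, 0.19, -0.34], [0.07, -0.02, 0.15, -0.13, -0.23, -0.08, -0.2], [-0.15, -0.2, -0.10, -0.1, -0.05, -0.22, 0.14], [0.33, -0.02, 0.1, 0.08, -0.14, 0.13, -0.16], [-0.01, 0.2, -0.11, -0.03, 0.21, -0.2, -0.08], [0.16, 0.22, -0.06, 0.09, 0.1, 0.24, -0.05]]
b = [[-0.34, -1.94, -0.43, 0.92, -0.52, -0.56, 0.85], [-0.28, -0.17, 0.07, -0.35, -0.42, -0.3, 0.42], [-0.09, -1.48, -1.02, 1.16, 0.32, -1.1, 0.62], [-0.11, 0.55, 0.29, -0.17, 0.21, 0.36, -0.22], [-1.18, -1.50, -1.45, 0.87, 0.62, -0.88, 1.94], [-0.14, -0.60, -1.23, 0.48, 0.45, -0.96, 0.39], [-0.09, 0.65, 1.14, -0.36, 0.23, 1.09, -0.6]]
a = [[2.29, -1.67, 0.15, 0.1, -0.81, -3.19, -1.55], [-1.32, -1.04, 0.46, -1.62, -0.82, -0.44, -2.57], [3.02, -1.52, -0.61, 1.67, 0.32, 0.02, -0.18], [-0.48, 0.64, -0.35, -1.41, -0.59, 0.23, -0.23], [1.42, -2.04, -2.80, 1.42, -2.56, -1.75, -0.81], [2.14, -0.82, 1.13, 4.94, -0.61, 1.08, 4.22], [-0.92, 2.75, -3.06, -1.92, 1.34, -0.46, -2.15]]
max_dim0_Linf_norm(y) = 0.37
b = a @ y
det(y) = 0.00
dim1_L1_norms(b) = [5.56, 2.01, 5.79, 1.91, 8.44, 4.25, 4.16]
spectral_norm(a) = 9.08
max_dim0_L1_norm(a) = 13.08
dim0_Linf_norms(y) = [0.33, 0.27, 0.37, 0.3, 0.23, 0.24, 0.34]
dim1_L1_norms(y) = [1.0, 1.43, 0.88, 0.96, 0.96, 0.84, 0.92]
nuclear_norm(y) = 2.59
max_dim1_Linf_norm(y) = 0.37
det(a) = -692.14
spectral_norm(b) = 5.19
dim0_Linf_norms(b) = [1.18, 1.94, 1.45, 1.16, 0.62, 1.1, 1.94]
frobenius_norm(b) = 5.67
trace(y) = -0.15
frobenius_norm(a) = 12.53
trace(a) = -4.40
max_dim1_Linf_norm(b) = 1.94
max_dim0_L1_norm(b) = 6.89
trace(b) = -2.64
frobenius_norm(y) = 1.18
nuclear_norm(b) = 9.58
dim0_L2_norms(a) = [4.88, 4.36, 4.38, 6.13, 3.24, 3.86, 5.67]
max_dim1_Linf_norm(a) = 4.94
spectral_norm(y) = 0.79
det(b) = -0.05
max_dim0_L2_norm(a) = 6.13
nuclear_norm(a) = 26.16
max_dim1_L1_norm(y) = 1.43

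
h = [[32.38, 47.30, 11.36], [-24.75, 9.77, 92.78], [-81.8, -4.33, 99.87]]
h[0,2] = 11.36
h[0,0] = 32.38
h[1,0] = -24.75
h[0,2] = 11.36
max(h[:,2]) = 99.87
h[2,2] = 99.87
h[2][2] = 99.87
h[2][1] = -4.33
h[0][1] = 47.3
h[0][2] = 11.36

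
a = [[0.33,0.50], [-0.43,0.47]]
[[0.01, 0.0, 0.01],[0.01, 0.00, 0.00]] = a @ [[0.01, 0.0, 0.01],[0.02, 0.01, 0.01]]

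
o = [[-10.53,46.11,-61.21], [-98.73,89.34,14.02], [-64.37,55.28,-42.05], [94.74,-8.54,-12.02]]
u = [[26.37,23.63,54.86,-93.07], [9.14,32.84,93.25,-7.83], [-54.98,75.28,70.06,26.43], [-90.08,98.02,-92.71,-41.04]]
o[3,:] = [94.74, -8.54, -12.02]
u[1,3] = -7.83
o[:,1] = [46.11, 89.34, 55.28, -8.54]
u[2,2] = 70.06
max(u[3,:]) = 98.02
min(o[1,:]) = -98.73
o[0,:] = [-10.53, 46.11, -61.21]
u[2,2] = 70.06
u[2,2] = 70.06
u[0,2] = 54.86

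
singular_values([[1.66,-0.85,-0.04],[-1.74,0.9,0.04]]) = [2.71, 0.01]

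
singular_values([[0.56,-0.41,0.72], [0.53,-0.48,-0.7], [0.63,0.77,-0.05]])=[1.01, 1.0, 1.0]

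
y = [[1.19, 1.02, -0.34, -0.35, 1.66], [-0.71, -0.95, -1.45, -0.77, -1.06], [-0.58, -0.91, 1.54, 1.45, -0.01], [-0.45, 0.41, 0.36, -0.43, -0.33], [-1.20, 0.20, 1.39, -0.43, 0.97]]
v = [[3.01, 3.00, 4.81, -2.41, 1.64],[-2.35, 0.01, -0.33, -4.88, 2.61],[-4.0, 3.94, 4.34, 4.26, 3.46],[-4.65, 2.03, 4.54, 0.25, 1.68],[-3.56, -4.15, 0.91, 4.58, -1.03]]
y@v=[[-1.74, -5.36, 3.83, -1.78, 1.14],[13.25, -5.02, -13.86, -4.88, -8.86],[-12.47, 7.30, 10.77, 12.72, 4.45],[-0.58, 0.57, -2.99, -1.00, 1.20],[-11.10, -3.02, -0.87, 12.17, 1.64]]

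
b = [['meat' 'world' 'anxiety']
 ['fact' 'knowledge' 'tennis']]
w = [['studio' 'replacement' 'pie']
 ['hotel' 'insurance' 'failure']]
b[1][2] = 'tennis'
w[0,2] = 'pie'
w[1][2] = 'failure'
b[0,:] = ['meat', 'world', 'anxiety']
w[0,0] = 'studio'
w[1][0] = 'hotel'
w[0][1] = 'replacement'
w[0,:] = ['studio', 'replacement', 'pie']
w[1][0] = 'hotel'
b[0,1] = 'world'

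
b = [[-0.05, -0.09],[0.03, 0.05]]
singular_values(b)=[0.12, 0.0]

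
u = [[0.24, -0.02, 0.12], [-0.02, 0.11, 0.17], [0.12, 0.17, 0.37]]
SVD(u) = [[-0.38, 0.87, -0.31], [-0.36, -0.45, -0.82], [-0.85, -0.2, 0.48]] @ diag([0.49407019470059416, 0.22335626156697355, 0.0025735437324323576]) @ [[-0.38, -0.36, -0.85],  [0.87, -0.45, -0.2],  [-0.31, -0.82, 0.48]]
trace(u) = 0.72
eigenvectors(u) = [[-0.38, 0.87, 0.31], [-0.36, -0.45, 0.82], [-0.85, -0.20, -0.48]]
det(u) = 0.00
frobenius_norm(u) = 0.54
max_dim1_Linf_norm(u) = 0.37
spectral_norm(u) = 0.49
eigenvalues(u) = [0.49, 0.22, 0.0]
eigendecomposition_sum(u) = [[0.07, 0.07, 0.16], [0.07, 0.06, 0.15], [0.16, 0.15, 0.36]] + [[0.17, -0.09, -0.04], [-0.09, 0.04, 0.02], [-0.04, 0.02, 0.01]] + [[0.0, 0.00, -0.0], [0.0, 0.00, -0.0], [-0.0, -0.00, 0.0]]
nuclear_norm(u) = 0.72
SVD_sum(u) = [[0.07, 0.07, 0.16], [0.07, 0.06, 0.15], [0.16, 0.15, 0.36]] + [[0.17, -0.09, -0.04], [-0.09, 0.04, 0.02], [-0.04, 0.02, 0.01]] + [[0.0, 0.0, -0.00],[0.00, 0.00, -0.00],[-0.0, -0.00, 0.0]]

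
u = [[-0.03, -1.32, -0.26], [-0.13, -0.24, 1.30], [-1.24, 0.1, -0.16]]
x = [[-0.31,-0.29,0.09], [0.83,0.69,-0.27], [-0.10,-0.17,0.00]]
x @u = [[-0.06,0.49,-0.31], [0.22,-1.29,0.72], [0.03,0.17,-0.2]]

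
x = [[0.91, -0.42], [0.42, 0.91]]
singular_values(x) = [1.0, 1.0]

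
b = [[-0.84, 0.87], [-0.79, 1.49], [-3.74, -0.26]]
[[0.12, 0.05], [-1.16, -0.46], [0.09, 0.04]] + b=[[-0.72, 0.92],[-1.95, 1.03],[-3.65, -0.22]]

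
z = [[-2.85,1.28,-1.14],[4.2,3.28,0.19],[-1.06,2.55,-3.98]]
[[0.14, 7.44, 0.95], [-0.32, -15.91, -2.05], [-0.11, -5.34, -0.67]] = z @ [[-0.07, -3.60, -0.46], [-0.01, -0.36, -0.05], [0.04, 2.07, 0.26]]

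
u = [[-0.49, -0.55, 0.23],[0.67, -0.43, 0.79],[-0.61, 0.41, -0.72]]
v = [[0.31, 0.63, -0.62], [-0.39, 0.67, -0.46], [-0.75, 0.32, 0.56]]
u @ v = [[-0.11, -0.6, 0.69], [-0.22, 0.39, 0.22], [0.19, -0.34, -0.21]]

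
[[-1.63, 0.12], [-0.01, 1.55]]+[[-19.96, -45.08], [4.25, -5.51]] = [[-21.59, -44.96], [4.24, -3.96]]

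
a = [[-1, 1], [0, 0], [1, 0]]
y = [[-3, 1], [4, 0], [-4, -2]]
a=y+[[2, 0], [-4, 0], [5, 2]]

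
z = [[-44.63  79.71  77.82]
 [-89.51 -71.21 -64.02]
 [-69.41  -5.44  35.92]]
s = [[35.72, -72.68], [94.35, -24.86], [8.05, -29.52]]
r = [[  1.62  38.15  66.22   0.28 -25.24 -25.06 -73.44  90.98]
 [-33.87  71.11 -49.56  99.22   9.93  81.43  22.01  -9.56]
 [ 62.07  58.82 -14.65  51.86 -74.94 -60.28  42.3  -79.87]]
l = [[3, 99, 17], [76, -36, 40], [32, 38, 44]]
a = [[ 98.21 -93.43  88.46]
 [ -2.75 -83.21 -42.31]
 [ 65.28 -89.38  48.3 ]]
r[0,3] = 0.28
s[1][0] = 94.35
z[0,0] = -44.63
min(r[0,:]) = -73.44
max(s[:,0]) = 94.35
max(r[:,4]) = 9.93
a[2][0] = 65.28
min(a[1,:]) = -83.21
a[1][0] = -2.75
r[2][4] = -74.94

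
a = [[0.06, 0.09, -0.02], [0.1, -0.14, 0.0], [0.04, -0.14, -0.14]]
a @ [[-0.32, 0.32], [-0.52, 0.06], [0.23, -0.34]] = [[-0.07, 0.03], [0.04, 0.02], [0.03, 0.05]]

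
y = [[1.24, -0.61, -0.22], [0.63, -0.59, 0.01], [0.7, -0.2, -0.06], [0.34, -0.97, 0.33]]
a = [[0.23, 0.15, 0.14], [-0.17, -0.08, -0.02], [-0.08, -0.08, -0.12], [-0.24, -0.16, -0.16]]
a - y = [[-1.01, 0.76, 0.36],[-0.80, 0.51, -0.03],[-0.78, 0.12, -0.06],[-0.58, 0.81, -0.49]]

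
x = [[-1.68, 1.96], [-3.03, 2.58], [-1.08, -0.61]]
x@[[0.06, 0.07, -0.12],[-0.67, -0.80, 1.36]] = [[-1.41, -1.69, 2.87],[-1.91, -2.28, 3.87],[0.34, 0.41, -0.70]]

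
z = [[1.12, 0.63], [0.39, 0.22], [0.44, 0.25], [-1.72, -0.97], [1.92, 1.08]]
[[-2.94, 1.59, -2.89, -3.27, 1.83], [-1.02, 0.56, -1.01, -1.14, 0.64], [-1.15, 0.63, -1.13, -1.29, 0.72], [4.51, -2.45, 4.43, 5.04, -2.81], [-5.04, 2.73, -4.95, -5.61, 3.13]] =z @ [[-3.26, 0.47, -2.78, -1.01, 0.17], [1.13, 1.69, 0.36, -3.4, 2.60]]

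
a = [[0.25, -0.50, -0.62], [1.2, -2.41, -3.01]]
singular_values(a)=[4.12, 0.0]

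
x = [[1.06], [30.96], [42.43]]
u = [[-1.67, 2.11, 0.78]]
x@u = [[-1.77, 2.24, 0.83], [-51.70, 65.33, 24.15], [-70.86, 89.53, 33.10]]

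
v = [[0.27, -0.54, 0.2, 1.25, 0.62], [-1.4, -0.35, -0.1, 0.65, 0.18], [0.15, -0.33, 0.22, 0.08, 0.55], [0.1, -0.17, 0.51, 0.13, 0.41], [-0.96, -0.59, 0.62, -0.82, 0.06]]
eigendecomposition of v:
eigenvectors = [[(-0.65+0j), -0.31-0.20j, (-0.31+0.2j), (0.11-0.11j), 0.11+0.11j], [(0.64+0j), (0.42-0.33j), 0.42+0.33j, 0.57-0.24j, (0.57+0.24j)], [(-0.22+0j), 0.09-0.22j, 0.09+0.22j, (-0.22-0.13j), -0.22+0.13j], [(-0.2+0j), -0.04-0.30j, (-0.04+0.3j), (-0.13+0.02j), -0.13-0.02j], [0.29+0.00j, (0.66+0j), (0.66-0j), 0.71+0.00j, 0.71-0.00j]]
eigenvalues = [(0.97+0j), (0.28+0.75j), (0.28-0.75j), (-0.6+0.21j), (-0.6-0.21j)]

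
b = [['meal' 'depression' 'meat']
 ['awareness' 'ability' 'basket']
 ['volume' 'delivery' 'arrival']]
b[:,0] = ['meal', 'awareness', 'volume']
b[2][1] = 'delivery'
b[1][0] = 'awareness'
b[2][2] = 'arrival'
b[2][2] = 'arrival'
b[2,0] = 'volume'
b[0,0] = 'meal'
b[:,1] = ['depression', 'ability', 'delivery']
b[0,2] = 'meat'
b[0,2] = 'meat'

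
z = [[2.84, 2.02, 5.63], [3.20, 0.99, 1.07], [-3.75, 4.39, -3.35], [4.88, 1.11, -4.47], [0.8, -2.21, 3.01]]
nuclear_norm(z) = 21.38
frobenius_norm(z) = 12.66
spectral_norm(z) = 9.15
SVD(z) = [[-0.61, 0.06, -0.69], [-0.23, 0.36, -0.25], [0.62, -0.20, -0.63], [0.22, 0.9, 0.03], [-0.38, -0.12, 0.25]] @ diag([9.147666072705013, 7.097350048774583, 5.130733642223211]) @ [[-0.44,  0.26,  -0.86], [0.90,  0.12,  -0.42], [-0.01,  -0.96,  -0.28]]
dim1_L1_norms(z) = [10.49, 5.26, 11.49, 10.46, 6.02]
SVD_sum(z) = [[2.45, -1.43, 4.8],[0.91, -0.53, 1.79],[-2.49, 1.45, -4.87],[-0.87, 0.51, -1.71],[1.54, -0.90, 3.02]] + [[0.36, 0.05, -0.17], [2.28, 0.3, -1.08], [-1.28, -0.17, 0.6], [5.75, 0.76, -2.72], [-0.74, -0.10, 0.35]] + [[0.02, 3.4, 1.00], [0.01, 1.22, 0.36], [0.02, 3.11, 0.92], [-0.00, -0.16, -0.05], [-0.01, -1.21, -0.36]]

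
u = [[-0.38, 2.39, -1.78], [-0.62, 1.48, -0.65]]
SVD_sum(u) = [[-0.55, 2.45, -1.63], [-0.31, 1.37, -0.91]] + [[0.17, -0.06, -0.15],[-0.31, 0.11, 0.26]]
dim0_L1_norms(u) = [1.0, 3.87, 2.43]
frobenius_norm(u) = 3.47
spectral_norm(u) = 3.43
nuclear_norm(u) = 3.92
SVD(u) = [[-0.87, -0.49], [-0.49, 0.87]] @ diag([3.4335338799188353, 0.4827474447881701]) @ [[0.18, -0.82, 0.54],[-0.74, 0.25, 0.63]]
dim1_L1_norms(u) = [4.55, 2.75]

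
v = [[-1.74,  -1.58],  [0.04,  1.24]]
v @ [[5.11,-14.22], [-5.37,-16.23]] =[[-0.41, 50.39], [-6.45, -20.69]]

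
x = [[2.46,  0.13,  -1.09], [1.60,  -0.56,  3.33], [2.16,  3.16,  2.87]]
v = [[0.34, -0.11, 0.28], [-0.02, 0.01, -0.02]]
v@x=[[1.27, 0.99, 0.07], [-0.08, -0.07, -0.00]]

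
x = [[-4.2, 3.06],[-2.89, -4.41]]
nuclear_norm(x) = 10.47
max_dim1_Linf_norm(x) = 4.41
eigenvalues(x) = [(-4.3+2.97j), (-4.3-2.97j)]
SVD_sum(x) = [[-0.12, 3.21], [0.16, -4.29]] + [[-4.08,-0.15], [-3.05,-0.12]]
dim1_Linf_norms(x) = [4.2, 4.41]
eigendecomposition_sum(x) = [[(-2.1+1.56j), (1.53+2.22j)], [(-1.45-2.09j), (-2.2+1.41j)]] + [[-2.10-1.56j, (1.53-2.22j)], [(-1.45+2.09j), (-2.2-1.41j)]]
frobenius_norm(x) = 7.40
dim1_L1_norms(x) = [7.26, 7.3]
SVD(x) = [[-0.60,  0.8], [0.8,  0.6]] @ diag([5.368031505660629, 5.097846383938504]) @ [[0.04, -1.00], [-1.0, -0.04]]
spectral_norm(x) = 5.37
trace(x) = -8.61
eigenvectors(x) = [[0.72+0.00j, 0.72-0.00j],[-0.02+0.70j, (-0.02-0.7j)]]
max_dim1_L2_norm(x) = 5.27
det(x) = 27.37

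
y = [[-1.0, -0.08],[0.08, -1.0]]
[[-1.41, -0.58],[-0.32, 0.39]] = y @ [[1.38, 0.61], [0.43, -0.34]]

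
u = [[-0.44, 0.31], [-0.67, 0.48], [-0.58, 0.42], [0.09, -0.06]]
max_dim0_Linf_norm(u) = 0.67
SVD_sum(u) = [[-0.44, 0.31],[-0.67, 0.48],[-0.58, 0.42],[0.09, -0.06]] + [[-0.0,-0.00], [0.0,0.00], [0.0,0.0], [0.00,0.0]]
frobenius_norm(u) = 1.22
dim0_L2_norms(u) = [0.99, 0.71]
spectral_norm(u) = 1.22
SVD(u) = [[-0.44, 0.63], [-0.67, -0.01], [-0.59, -0.55], [0.09, -0.54]] @ diag([1.2220701585391454, 0.006672901026319313]) @ [[0.81, -0.58], [-0.58, -0.81]]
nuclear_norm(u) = 1.23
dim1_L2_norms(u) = [0.54, 0.82, 0.72, 0.11]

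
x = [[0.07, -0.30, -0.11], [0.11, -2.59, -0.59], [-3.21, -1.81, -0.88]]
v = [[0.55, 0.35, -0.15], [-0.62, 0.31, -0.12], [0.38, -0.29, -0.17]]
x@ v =[[0.18, -0.04, 0.04], [1.44, -0.59, 0.39], [-0.98, -1.43, 0.85]]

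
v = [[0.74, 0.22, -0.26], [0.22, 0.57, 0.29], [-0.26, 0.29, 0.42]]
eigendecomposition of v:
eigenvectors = [[-0.43, 0.90, -0.1], [0.56, 0.36, 0.75], [-0.71, -0.27, 0.65]]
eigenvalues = [0.03, 0.91, 0.79]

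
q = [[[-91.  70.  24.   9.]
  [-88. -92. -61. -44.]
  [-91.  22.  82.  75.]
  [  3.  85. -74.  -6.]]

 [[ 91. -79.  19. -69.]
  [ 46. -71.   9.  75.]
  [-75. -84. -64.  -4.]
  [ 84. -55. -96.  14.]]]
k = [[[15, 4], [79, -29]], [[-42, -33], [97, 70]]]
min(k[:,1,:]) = -29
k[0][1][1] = -29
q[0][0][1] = 70.0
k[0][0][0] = 15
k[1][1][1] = 70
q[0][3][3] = -6.0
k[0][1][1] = -29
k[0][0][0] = 15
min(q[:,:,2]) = -96.0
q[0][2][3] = 75.0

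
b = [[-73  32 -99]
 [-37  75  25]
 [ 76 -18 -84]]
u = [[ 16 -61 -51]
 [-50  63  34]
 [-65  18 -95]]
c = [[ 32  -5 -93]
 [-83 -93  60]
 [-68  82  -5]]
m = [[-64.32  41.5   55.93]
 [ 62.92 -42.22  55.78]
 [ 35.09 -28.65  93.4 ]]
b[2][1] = -18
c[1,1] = -93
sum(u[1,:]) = 47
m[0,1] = 41.5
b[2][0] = 76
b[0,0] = -73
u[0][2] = -51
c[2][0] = -68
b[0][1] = 32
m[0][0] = -64.32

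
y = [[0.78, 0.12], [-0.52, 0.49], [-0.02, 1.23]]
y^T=[[0.78, -0.52, -0.02], [0.12, 0.49, 1.23]]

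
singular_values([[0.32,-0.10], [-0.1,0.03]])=[0.35, 0.0]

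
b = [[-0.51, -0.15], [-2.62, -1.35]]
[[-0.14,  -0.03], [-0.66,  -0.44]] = b @ [[0.3, -0.09],  [-0.09, 0.5]]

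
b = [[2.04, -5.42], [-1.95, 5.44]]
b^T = [[2.04,-1.95],[-5.42,5.44]]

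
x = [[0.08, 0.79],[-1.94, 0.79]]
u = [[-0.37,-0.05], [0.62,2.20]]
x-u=[[0.45, 0.84],[-2.56, -1.41]]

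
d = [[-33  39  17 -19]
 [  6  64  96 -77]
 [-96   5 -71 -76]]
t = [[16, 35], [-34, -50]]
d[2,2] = -71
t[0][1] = 35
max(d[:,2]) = 96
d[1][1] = 64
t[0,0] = 16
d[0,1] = 39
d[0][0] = -33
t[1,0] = -34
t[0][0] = 16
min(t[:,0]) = -34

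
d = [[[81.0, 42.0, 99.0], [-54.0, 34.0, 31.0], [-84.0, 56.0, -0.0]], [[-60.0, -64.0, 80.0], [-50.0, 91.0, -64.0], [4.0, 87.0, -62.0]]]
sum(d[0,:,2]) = 130.0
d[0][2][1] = 56.0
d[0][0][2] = 99.0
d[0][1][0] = -54.0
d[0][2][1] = 56.0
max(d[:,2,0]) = 4.0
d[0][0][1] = 42.0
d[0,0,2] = 99.0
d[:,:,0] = [[81.0, -54.0, -84.0], [-60.0, -50.0, 4.0]]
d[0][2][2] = -0.0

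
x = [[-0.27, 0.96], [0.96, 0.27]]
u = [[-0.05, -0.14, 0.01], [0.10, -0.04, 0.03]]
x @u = [[0.11, -0.00, 0.03], [-0.02, -0.15, 0.02]]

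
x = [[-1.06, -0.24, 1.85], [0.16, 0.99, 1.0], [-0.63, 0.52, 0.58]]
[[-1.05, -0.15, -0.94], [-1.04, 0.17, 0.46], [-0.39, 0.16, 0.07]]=x@[[-0.28, -0.1, 0.22], [-0.24, 0.29, 0.72], [-0.76, -0.1, -0.29]]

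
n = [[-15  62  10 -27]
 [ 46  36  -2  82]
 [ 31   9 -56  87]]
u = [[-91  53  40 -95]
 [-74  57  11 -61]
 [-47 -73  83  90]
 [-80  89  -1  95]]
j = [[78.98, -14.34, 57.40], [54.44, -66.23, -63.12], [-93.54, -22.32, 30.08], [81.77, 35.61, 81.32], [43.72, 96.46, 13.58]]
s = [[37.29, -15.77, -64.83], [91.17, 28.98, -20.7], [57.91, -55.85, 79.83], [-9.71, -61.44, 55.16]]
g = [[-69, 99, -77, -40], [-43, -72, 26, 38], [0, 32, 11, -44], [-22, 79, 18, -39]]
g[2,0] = 0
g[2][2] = 11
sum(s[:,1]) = -104.08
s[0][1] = -15.77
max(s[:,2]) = 79.83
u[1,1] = 57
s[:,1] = [-15.77, 28.98, -55.85, -61.44]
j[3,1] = 35.61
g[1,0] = -43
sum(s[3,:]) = -15.990000000000009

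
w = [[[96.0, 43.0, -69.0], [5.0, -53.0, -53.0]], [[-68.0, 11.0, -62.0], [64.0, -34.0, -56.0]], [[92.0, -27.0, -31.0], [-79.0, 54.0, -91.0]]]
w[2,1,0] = -79.0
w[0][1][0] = 5.0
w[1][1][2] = -56.0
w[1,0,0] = -68.0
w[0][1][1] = -53.0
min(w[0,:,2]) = -69.0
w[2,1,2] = -91.0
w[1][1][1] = -34.0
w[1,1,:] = [64.0, -34.0, -56.0]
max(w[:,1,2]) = -53.0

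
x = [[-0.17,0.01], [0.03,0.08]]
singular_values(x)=[0.17, 0.08]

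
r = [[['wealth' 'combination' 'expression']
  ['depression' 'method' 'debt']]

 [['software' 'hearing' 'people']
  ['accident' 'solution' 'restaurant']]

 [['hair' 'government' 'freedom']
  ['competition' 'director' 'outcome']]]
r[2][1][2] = 'outcome'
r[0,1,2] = 'debt'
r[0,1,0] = 'depression'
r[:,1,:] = [['depression', 'method', 'debt'], ['accident', 'solution', 'restaurant'], ['competition', 'director', 'outcome']]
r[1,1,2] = 'restaurant'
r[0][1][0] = 'depression'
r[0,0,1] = 'combination'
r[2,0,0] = 'hair'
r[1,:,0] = ['software', 'accident']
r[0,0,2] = 'expression'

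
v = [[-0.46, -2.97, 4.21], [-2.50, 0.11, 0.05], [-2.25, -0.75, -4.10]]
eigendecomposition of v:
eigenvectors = [[(-0.67+0j), -0.67-0.00j, 0.63+0.00j], [-0.31-0.23j, (-0.31+0.23j), (-0.76+0j)], [(0.24-0.59j), (0.24+0.59j), -0.14+0.00j]]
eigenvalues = [(-3.33+2.66j), (-3.33-2.66j), (2.2+0j)]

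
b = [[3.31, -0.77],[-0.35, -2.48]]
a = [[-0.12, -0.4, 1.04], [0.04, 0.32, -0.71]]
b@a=[[-0.43, -1.57, 3.99], [-0.06, -0.65, 1.40]]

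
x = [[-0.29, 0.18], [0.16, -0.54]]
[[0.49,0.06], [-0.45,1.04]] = x @ [[-1.45, -1.73],[0.40, -2.44]]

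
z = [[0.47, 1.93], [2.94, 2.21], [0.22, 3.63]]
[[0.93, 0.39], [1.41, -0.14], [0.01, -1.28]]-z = [[0.46, -1.54], [-1.53, -2.35], [-0.21, -4.91]]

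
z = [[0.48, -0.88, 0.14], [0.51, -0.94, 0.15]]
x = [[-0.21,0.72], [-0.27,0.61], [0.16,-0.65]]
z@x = [[0.16, -0.28],[0.17, -0.30]]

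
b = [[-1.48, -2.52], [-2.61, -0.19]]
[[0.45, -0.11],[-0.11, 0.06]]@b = [[-0.38, -1.11], [0.01, 0.27]]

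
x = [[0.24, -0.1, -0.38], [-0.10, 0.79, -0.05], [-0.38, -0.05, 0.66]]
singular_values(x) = [0.88, 0.81, 0.0]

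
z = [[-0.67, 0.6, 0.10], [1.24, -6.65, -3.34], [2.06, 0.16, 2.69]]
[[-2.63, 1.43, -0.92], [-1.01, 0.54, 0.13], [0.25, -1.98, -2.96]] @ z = [[1.64, -11.23, -7.51], [1.61, -4.18, -1.55], [-8.72, 12.84, -1.32]]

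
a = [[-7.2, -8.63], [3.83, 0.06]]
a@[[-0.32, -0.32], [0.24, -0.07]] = [[0.23, 2.91], [-1.21, -1.23]]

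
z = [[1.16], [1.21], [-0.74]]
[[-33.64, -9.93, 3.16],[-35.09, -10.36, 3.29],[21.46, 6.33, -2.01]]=z @ [[-29.0, -8.56, 2.72]]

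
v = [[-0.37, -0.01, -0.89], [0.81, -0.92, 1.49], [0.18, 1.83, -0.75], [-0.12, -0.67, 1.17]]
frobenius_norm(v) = 3.23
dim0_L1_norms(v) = [1.48, 3.43, 4.3]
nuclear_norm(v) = 4.73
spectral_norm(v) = 2.91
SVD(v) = [[-0.24, -0.51, 0.18], [0.62, 0.45, 0.53], [-0.6, 0.73, -0.12], [0.44, 0.07, -0.82]] @ diag([2.9131703144415453, 1.2903376803708495, 0.5255163077124549]) @ [[0.15, -0.67, 0.72], [0.52, 0.67, 0.52], [0.84, -0.3, -0.45]]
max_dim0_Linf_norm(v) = 1.83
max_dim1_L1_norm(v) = 3.22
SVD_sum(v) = [[-0.1, 0.47, -0.50], [0.27, -1.23, 1.31], [-0.26, 1.18, -1.27], [0.19, -0.86, 0.93]] + [[-0.35, -0.45, -0.35], [0.31, 0.39, 0.30], [0.49, 0.63, 0.49], [0.05, 0.06, 0.05]] + [[0.08, -0.03, -0.04], [0.23, -0.08, -0.13], [-0.05, 0.02, 0.03], [-0.36, 0.13, 0.20]]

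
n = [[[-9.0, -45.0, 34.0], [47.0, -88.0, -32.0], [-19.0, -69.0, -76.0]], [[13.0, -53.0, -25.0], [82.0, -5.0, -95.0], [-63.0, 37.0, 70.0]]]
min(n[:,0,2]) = -25.0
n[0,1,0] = 47.0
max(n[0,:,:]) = 47.0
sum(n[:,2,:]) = -120.0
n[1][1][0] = 82.0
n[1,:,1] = [-53.0, -5.0, 37.0]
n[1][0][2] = -25.0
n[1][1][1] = -5.0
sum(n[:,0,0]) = 4.0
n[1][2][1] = 37.0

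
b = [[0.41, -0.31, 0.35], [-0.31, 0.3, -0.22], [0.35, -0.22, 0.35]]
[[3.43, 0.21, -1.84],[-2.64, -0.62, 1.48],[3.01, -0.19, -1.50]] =b@[[0.49, -0.7, -4.57], [-4.38, -4.94, 0.74], [5.35, -2.95, 0.74]]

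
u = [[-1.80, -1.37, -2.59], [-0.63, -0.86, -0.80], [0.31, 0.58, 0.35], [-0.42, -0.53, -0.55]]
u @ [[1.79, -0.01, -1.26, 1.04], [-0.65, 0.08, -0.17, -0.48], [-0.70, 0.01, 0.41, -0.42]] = [[-0.52, -0.12, 1.44, -0.13], [-0.01, -0.07, 0.61, 0.09], [-0.07, 0.05, -0.35, -0.10], [-0.02, -0.04, 0.39, 0.05]]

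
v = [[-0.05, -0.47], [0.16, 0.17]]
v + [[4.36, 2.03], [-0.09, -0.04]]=[[4.31, 1.56],[0.07, 0.13]]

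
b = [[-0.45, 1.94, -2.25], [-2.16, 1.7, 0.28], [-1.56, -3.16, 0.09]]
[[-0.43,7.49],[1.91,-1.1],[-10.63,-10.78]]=b@[[1.51, 2.11], [2.68, 2.32], [2.20, -1.75]]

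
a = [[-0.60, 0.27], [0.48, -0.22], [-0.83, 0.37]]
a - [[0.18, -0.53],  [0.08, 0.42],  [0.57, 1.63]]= [[-0.78, 0.80], [0.4, -0.64], [-1.40, -1.26]]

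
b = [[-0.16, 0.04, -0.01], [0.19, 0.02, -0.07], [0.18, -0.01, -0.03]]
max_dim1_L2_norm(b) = 0.2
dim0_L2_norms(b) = [0.31, 0.05, 0.08]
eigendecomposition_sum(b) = [[-0.16, 0.03, 0.0], [0.2, -0.04, -0.00], [0.18, -0.03, -0.00]] + [[0.00, -0.0, 0.0], [0.00, -0.00, 0.01], [0.0, -0.0, 0.01]] + [[-0.0, 0.01, -0.01], [-0.01, 0.06, -0.07], [-0.0, 0.03, -0.03]]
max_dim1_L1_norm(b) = 0.28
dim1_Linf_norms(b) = [0.16, 0.19, 0.18]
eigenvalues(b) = [-0.2, 0.0, 0.03]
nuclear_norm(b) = 0.38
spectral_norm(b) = 0.31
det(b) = -0.00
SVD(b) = [[-0.50, -0.76, 0.42], [0.64, -0.65, -0.41], [0.59, 0.06, 0.81]] @ diag([0.3122038904255146, 0.06803202326678358, 0.0006120566976135118]) @ [[0.98,  -0.04,  -0.18], [0.11,  -0.64,  0.76], [0.15,  0.76,  0.63]]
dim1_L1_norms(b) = [0.21, 0.28, 0.22]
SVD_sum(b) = [[-0.15, 0.01, 0.03], [0.20, -0.01, -0.04], [0.18, -0.01, -0.03]] + [[-0.01, 0.03, -0.04],[-0.01, 0.03, -0.03],[0.00, -0.00, 0.00]] + [[0.00, 0.0, 0.0], [-0.00, -0.00, -0.0], [0.0, 0.00, 0.0]]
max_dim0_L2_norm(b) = 0.31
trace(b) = -0.17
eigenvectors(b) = [[0.51, -0.15, -0.17], [-0.63, -0.78, -0.9], [-0.58, -0.61, -0.4]]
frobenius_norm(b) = 0.32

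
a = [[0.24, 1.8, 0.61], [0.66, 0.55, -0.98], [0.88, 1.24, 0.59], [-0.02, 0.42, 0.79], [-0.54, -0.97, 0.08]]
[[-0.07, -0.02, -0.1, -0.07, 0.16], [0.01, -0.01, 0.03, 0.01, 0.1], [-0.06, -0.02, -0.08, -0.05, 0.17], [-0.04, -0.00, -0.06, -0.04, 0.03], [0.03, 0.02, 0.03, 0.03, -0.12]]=a@[[-0.01, -0.01, -0.00, -0.0, 0.08],[-0.03, -0.01, -0.04, -0.03, 0.08],[-0.03, -0.0, -0.05, -0.03, -0.00]]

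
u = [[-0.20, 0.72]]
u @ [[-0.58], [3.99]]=[[2.99]]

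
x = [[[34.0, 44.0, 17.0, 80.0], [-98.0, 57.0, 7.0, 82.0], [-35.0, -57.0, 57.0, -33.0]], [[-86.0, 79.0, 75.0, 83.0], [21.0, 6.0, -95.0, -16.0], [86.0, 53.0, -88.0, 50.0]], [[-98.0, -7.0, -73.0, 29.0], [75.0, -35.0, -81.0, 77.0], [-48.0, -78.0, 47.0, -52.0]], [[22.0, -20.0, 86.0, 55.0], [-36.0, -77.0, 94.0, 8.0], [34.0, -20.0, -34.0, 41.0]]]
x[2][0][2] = -73.0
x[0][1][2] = 7.0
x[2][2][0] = -48.0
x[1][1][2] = -95.0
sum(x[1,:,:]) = 168.0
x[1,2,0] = 86.0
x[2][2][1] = -78.0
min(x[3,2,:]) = -34.0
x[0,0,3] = 80.0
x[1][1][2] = -95.0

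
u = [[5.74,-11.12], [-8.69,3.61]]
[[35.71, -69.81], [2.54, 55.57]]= u@[[-2.07, -4.82], [-4.28, 3.79]]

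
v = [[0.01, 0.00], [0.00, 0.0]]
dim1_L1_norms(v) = [0.01, 0.0]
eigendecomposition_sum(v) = [[0.01, 0.0], [0.00, 0.0]] + [[0.0, 0.0], [0.00, 0.0]]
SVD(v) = [[1.0, 0.0],[0.00, 1.00]] @ diag([0.01, 0.0]) @ [[1.00, 0.0], [0.00, 1.0]]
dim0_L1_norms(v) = [0.01, 0.0]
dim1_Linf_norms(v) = [0.01, 0.0]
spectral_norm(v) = 0.01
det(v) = 0.00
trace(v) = 0.01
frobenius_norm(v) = 0.01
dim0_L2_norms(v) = [0.01, 0.0]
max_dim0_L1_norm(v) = 0.01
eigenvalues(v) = [0.01, 0.0]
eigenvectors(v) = [[1.0, 0.0], [0.0, 1.0]]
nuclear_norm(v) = 0.01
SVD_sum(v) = [[0.01,0.00], [0.00,0.00]] + [[0.0, 0.00], [0.0, 0.0]]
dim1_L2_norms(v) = [0.01, 0.0]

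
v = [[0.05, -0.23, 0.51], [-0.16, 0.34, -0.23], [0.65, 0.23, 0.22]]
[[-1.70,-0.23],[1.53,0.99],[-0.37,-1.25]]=v @ [[-0.85, -2.91], [2.72, 2.06], [-2.03, 0.76]]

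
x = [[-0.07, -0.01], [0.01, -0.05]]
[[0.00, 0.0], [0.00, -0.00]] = x@[[0.00, -0.01], [-0.0, 0.01]]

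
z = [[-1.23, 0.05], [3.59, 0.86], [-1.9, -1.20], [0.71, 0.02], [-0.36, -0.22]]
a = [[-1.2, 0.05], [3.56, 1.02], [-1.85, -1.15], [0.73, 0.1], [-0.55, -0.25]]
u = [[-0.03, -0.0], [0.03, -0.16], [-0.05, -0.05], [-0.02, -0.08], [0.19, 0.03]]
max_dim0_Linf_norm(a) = 3.56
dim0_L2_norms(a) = [4.29, 1.56]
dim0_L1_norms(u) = [0.32, 0.32]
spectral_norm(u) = 0.21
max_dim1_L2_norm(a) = 3.7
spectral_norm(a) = 4.51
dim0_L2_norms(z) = [4.32, 1.49]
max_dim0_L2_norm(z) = 4.32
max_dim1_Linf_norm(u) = 0.19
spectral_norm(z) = 4.50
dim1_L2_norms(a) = [1.2, 3.7, 2.18, 0.74, 0.6]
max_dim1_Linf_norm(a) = 3.56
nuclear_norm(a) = 5.21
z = u + a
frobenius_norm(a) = 4.56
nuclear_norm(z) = 5.28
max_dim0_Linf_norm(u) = 0.19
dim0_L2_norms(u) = [0.2, 0.19]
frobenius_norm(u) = 0.28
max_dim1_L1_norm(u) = 0.22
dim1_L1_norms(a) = [1.25, 4.58, 3.0, 0.83, 0.8]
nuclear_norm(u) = 0.39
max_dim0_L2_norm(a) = 4.29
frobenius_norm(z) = 4.57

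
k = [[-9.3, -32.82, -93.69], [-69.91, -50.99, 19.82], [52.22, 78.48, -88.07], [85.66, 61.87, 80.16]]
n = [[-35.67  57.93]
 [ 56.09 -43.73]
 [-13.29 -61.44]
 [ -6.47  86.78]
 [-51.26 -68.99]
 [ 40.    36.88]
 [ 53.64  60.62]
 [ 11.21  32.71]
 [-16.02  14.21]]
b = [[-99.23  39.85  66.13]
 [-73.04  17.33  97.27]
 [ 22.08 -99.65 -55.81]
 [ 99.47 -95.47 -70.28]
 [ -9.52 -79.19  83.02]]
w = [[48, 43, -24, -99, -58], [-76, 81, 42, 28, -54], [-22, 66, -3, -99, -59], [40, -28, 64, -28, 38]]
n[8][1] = 14.21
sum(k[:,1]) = 56.54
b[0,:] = [-99.23, 39.85, 66.13]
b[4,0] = -9.52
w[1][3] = 28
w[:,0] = [48, -76, -22, 40]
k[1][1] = -50.99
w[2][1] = 66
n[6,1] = 60.62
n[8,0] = -16.02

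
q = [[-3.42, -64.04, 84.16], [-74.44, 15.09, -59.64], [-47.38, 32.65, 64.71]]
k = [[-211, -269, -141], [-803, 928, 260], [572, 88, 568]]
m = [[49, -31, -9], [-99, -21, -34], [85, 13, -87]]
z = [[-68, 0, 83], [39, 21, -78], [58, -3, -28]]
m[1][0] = -99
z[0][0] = -68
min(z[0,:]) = -68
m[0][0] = 49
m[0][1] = -31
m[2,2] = -87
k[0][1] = -269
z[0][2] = 83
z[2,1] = -3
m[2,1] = 13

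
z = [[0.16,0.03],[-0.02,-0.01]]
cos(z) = [[0.99,-0.0], [0.0,1.0]]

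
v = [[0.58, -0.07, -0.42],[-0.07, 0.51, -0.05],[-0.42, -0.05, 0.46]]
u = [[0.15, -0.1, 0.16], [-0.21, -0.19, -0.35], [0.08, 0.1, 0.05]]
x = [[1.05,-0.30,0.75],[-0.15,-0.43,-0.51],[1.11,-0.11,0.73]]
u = v @ x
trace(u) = 0.01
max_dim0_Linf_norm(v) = 0.58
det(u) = 0.00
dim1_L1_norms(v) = [1.07, 0.63, 0.93]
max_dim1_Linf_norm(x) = 1.11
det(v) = 0.04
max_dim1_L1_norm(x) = 2.1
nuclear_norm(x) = 2.60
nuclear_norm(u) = 0.73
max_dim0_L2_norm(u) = 0.39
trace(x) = 1.35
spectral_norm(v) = 0.95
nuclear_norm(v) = 1.55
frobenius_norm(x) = 2.00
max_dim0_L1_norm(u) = 0.56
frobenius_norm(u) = 0.53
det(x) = 0.12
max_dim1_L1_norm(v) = 1.07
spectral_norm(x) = 1.91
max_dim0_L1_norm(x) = 2.31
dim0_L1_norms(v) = [1.07, 0.63, 0.93]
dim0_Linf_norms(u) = [0.21, 0.19, 0.35]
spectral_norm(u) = 0.49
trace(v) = 1.55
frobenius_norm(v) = 1.08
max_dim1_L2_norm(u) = 0.45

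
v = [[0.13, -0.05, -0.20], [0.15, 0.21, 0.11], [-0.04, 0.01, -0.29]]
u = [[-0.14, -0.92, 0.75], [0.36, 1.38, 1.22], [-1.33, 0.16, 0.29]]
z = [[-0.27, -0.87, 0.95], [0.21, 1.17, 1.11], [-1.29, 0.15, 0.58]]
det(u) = 2.98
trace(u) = 1.53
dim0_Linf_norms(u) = [1.33, 1.38, 1.22]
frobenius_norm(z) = 2.53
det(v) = -0.01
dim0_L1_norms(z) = [1.77, 2.19, 2.64]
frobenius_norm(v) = 0.47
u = z + v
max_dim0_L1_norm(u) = 2.46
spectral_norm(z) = 1.76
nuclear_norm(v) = 0.76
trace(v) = 0.05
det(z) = 2.68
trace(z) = 1.48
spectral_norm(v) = 0.38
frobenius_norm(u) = 2.61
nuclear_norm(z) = 4.28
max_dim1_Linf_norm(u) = 1.38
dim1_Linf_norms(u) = [0.92, 1.38, 1.33]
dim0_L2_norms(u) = [1.38, 1.67, 1.46]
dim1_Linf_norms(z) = [0.95, 1.17, 1.29]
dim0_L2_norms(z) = [1.33, 1.47, 1.57]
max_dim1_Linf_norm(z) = 1.29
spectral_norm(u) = 1.90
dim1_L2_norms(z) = [1.32, 1.63, 1.42]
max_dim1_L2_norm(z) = 1.63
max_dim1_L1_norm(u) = 2.96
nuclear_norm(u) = 4.42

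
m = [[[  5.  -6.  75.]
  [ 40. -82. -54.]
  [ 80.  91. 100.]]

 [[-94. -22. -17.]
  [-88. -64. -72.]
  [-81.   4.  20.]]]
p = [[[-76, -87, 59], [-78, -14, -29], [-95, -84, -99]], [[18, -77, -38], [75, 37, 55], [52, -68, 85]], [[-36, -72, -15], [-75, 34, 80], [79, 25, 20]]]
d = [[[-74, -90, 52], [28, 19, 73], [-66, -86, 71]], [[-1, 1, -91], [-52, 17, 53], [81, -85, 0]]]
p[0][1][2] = -29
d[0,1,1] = 19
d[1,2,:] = [81, -85, 0]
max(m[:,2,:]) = 100.0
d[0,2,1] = -86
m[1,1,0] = -88.0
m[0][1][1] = -82.0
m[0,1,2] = -54.0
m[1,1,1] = -64.0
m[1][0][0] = -94.0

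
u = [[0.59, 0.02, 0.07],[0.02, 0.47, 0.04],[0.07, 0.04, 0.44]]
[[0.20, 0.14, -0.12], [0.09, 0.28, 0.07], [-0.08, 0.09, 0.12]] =u @ [[0.37, 0.20, -0.25],[0.2, 0.57, 0.13],[-0.25, 0.13, 0.31]]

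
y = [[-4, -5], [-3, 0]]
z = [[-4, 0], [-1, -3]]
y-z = [[0, -5], [-2, 3]]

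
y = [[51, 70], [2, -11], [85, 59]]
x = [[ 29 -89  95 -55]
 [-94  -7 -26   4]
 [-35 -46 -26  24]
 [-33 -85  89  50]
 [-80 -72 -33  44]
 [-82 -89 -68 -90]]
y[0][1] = 70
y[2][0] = 85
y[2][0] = 85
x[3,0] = -33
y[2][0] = 85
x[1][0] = -94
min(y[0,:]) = 51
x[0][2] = 95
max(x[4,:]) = 44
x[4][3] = 44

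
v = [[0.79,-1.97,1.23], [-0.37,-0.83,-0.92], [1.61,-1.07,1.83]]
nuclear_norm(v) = 5.37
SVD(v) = [[-0.66, -0.48, -0.57], [0.08, -0.81, 0.59], [-0.74, 0.34, 0.58]] @ diag([3.5046760903411243, 1.5461169664970027, 0.32057421559032767]) @ [[-0.5, 0.58, -0.64], [0.30, 0.81, 0.50], [0.81, 0.06, -0.58]]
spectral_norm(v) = 3.50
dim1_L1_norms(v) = [3.99, 2.12, 4.51]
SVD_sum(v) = [[1.16, -1.35, 1.5], [-0.15, 0.17, -0.19], [1.30, -1.51, 1.67]] + [[-0.23,  -0.61,  -0.37], [-0.38,  -1.01,  -0.62], [0.16,  0.43,  0.26]] + [[-0.15,-0.01,0.11], [0.15,0.01,-0.11], [0.15,0.01,-0.11]]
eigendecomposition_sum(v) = [[1.02, -0.85, 1.39], [-0.41, 0.34, -0.56], [1.42, -1.18, 1.94]] + [[-0.61,1.27,0.8],[-0.22,0.46,0.29],[0.31,-0.65,-0.41]] + [[0.38, -2.39, -0.96], [0.26, -1.63, -0.66], [-0.12, 0.76, 0.31]]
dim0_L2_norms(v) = [1.83, 2.39, 2.39]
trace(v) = 1.79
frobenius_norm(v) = 3.84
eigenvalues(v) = [3.29, -0.56, -0.94]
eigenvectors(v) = [[-0.57, 0.85, 0.8], [0.23, 0.31, 0.55], [-0.79, -0.43, -0.25]]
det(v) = 1.74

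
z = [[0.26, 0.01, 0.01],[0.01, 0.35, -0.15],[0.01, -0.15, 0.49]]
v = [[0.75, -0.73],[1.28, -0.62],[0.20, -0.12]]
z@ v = [[0.21, -0.2], [0.43, -0.21], [-0.09, 0.03]]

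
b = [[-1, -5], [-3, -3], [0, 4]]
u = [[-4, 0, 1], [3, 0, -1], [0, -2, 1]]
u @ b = [[4, 24], [-3, -19], [6, 10]]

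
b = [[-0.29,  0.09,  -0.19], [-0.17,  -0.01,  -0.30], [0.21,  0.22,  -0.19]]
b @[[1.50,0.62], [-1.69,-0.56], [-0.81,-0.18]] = [[-0.43, -0.20], [0.0, -0.05], [0.1, 0.04]]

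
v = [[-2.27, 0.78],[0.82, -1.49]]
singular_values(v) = [2.77, 0.99]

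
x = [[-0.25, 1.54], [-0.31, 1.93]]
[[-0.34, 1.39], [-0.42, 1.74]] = x @ [[0.05,-0.21], [-0.21,0.87]]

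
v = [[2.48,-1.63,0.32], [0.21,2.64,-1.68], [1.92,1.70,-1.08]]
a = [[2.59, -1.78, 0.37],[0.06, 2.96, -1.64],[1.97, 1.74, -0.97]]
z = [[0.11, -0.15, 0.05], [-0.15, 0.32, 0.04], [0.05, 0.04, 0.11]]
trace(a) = 4.58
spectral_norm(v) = 4.04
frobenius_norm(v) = 5.15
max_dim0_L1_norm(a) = 6.48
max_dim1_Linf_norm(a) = 2.96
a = z + v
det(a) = 3.48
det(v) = 3.39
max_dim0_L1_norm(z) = 0.51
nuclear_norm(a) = 7.83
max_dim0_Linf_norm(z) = 0.32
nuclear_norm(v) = 7.48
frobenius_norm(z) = 0.42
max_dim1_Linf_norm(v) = 2.64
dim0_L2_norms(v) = [3.14, 3.54, 2.02]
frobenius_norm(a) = 5.41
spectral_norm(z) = 0.40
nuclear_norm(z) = 0.55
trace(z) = 0.54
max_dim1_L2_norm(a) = 3.38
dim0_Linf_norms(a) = [2.59, 2.96, 1.64]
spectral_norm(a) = 4.30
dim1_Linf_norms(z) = [0.15, 0.32, 0.11]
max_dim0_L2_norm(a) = 3.87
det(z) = -0.00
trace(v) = 4.04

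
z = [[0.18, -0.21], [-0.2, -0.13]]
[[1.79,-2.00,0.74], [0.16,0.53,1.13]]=z@ [[3.03, -5.66, -2.17], [-5.92, 4.66, -5.38]]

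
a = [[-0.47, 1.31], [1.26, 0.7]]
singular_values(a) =[1.53, 1.29]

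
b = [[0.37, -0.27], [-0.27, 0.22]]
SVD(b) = [[-0.80, 0.61], [0.61, 0.8]] @ diag([0.5752231253840411, 0.014776874615958942]) @ [[-0.80, 0.61], [0.61, 0.80]]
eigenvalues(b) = [0.58, 0.01]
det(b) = 0.01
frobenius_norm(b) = 0.58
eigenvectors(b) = [[0.80,  0.61],  [-0.61,  0.8]]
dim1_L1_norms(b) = [0.64, 0.49]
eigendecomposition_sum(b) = [[0.36, -0.28], [-0.28, 0.21]] + [[0.01,0.01], [0.01,0.01]]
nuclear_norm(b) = 0.59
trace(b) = 0.59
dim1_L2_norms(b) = [0.46, 0.35]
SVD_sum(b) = [[0.36,-0.28], [-0.28,0.21]] + [[0.01, 0.01], [0.01, 0.01]]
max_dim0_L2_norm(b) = 0.46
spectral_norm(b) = 0.58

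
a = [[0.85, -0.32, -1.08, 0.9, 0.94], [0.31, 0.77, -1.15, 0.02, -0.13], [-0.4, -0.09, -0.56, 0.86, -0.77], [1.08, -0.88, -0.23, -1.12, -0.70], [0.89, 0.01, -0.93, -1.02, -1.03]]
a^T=[[0.85, 0.31, -0.40, 1.08, 0.89], [-0.32, 0.77, -0.09, -0.88, 0.01], [-1.08, -1.15, -0.56, -0.23, -0.93], [0.90, 0.02, 0.86, -1.12, -1.02], [0.94, -0.13, -0.77, -0.70, -1.03]]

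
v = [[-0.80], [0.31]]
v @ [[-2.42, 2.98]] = [[1.94, -2.38], [-0.75, 0.92]]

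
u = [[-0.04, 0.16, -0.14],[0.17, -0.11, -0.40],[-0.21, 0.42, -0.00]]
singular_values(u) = [0.55, 0.41, 0.0]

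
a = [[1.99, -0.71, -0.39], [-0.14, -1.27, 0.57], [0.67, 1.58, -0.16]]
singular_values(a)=[2.18, 2.16, 0.4]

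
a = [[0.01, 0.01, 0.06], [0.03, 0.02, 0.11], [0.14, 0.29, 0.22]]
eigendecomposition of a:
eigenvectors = [[-0.17, -0.93, -0.36],[-0.33, 0.31, -0.60],[-0.93, 0.18, 0.72]]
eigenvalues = [0.35, -0.01, -0.09]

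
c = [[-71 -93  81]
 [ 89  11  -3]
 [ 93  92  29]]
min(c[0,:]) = -93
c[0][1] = -93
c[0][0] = -71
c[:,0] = [-71, 89, 93]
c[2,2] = 29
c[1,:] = [89, 11, -3]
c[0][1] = -93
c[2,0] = 93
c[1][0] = 89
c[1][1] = 11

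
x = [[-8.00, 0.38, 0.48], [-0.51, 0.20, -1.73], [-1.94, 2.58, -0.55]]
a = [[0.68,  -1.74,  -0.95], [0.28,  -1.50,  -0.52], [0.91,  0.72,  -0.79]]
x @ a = [[-4.9, 13.7, 7.02], [-1.87, -0.66, 1.75], [-1.10, -0.89, 0.94]]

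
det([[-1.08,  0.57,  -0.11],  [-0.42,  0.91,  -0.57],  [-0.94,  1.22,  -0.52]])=-0.097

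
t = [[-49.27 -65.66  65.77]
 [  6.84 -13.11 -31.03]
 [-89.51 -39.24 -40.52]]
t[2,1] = -39.24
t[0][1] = -65.66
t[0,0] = -49.27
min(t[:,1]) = -65.66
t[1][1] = -13.11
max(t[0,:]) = 65.77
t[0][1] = -65.66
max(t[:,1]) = -13.11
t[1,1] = -13.11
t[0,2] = 65.77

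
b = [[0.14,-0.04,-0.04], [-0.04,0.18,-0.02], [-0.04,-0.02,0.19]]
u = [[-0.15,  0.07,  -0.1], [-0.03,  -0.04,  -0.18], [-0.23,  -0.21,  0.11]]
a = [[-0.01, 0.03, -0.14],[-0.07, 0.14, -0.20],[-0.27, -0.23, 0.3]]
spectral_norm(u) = 0.33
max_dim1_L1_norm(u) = 0.55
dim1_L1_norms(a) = [0.18, 0.41, 0.8]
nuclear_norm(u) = 0.69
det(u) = 0.01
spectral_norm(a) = 0.51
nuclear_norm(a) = 0.76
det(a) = -0.01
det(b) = 0.00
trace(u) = -0.08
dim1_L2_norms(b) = [0.15, 0.19, 0.2]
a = b + u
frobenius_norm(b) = 0.31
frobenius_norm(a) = 0.55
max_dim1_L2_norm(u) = 0.33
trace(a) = 0.43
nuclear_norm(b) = 0.51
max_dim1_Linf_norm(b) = 0.19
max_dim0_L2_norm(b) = 0.2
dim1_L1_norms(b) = [0.22, 0.24, 0.25]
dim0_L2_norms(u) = [0.28, 0.22, 0.23]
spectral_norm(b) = 0.21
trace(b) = 0.51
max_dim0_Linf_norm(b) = 0.19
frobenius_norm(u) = 0.43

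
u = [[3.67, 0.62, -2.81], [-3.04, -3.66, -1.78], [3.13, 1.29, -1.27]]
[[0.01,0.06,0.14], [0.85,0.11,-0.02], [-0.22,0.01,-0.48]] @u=[[0.29,-0.03,-0.31],[2.72,0.1,-2.56],[-2.34,-0.79,1.21]]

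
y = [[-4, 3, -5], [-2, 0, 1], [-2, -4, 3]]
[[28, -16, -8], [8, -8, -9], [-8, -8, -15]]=y @ [[-4, 4, 4], [4, 0, 1], [0, 0, -1]]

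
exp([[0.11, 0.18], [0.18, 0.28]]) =[[1.14,0.22], [0.22,1.34]]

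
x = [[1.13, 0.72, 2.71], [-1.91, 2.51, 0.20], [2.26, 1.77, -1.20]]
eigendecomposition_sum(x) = [[(-0.83+0j), (-0.3+0j), (1.26+0j)],  [(-0.33+0j), -0.12+0.00j, 0.51+0.00j],  [1.35-0.00j, (0.49-0j), (-2.07-0j)]] + [[(0.98+0.58j), 0.51-1.21j, (0.72+0.06j)], [(-0.79+1.04j), 1.32+0.73j, (-0.16+0.82j)], [0.45+0.63j, 0.64-0.62j, (0.44+0.23j)]] + [[(0.98-0.58j), (0.51+1.21j), (0.72-0.06j)], [-0.79-1.04j, (1.32-0.73j), -0.16-0.82j], [0.45-0.63j, 0.64+0.62j, (0.44-0.23j)]]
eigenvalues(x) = [(-3.02+0j), (2.73+1.54j), (2.73-1.54j)]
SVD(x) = [[-0.56, 0.01, -0.83], [-0.28, -0.94, 0.17], [-0.78, 0.33, 0.53]] @ diag([3.169907212989962, 3.166348954152471, 2.955337977553798]) @ [[-0.59, -0.78, -0.20],[0.81, -0.56, -0.18],[-0.03, 0.26, -0.96]]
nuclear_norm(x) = 9.29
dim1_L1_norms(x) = [4.56, 4.62, 5.23]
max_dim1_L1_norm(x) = 5.23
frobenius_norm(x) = 5.37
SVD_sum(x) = [[1.04, 1.38, 0.34], [0.52, 0.69, 0.17], [1.46, 1.95, 0.49]] + [[0.03, -0.02, -0.01], [-2.42, 1.68, 0.52], [0.84, -0.59, -0.18]] + [[0.07, -0.64, 2.37], [-0.01, 0.13, -0.50], [-0.04, 0.41, -1.50]]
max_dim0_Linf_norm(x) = 2.71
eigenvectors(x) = [[(0.51+0j), (-0.07-0.6j), -0.07+0.60j], [(0.21+0j), (0.69+0j), 0.69-0.00j], [(-0.84+0j), (0.12-0.39j), 0.12+0.39j]]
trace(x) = 2.44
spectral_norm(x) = 3.17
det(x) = -29.66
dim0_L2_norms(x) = [3.17, 3.15, 2.97]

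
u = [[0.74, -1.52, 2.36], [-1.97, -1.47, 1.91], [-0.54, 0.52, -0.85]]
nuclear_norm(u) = 5.96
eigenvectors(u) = [[-0.61, -0.08, -0.46], [0.71, 0.83, -0.88], [0.35, 0.56, 0.11]]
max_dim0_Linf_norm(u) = 2.36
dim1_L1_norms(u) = [4.62, 5.35, 1.91]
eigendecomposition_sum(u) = [[1.10, -0.47, 0.85],[-1.28, 0.54, -0.98],[-0.62, 0.27, -0.48]] + [[0.00, -0.00, 0.00], [-0.0, 0.0, -0.01], [-0.0, 0.00, -0.00]] + [[-0.36, -1.05, 1.51], [-0.69, -2.01, 2.9], [0.09, 0.25, -0.37]]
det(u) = 0.01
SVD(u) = [[0.67, -0.62, 0.41],[0.71, 0.7, -0.10],[-0.22, 0.35, 0.91]] @ diag([3.8848712917178854, 2.0759992654430475, 0.0014479869256343826]) @ [[-0.2,  -0.56,  0.8], [-0.98,  0.05,  -0.21], [0.08,  -0.83,  -0.56]]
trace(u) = -1.58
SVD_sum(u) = [[-0.52, -1.46, 2.09], [-0.55, -1.54, 2.21], [0.17, 0.48, -0.7]] + [[1.26,-0.06,0.27], [-1.42,0.07,-0.30], [-0.71,0.04,-0.15]] + [[0.0, -0.0, -0.0],[-0.0, 0.00, 0.0],[0.00, -0.00, -0.0]]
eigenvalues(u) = [1.16, -0.0, -2.74]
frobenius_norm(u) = 4.40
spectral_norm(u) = 3.88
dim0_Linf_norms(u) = [1.97, 1.52, 2.36]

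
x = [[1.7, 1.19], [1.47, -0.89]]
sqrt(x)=[[(1.28+0.18j), (0.48-0.39j)], [(0.6-0.48j), (0.23+1.02j)]]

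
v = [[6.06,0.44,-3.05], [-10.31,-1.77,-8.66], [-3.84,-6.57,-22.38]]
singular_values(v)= [26.09, 10.33, 1.4]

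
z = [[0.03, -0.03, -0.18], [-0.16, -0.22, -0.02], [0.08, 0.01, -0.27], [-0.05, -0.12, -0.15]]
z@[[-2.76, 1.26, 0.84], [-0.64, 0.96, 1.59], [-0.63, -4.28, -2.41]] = [[0.05, 0.78, 0.41], [0.6, -0.33, -0.44], [-0.06, 1.27, 0.73], [0.31, 0.46, 0.13]]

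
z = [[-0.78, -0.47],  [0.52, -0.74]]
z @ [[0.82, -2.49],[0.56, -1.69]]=[[-0.90, 2.74], [0.01, -0.04]]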